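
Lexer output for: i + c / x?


Scan left to right, longest-match per lexeme
Tokens: ID(i), OP(+), ID(c), OP(/), ID(x)


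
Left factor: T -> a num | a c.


Common prefix: 'a'
Factored: T -> a T', T' -> num | c


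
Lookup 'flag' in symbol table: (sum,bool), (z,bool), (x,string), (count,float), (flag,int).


Lookup 'flag' → type int


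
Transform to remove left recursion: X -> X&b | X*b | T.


Left-recursive alternatives: X&b, X*b; non-recursive: T
Introduce X': X -> TX', X' -> &bX' | *bX' | ε


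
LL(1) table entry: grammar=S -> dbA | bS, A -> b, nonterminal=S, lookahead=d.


For [S, d]: 'd' ∈ FIRST(dbA)
Entry: S -> dbA


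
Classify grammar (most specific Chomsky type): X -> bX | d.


Right-linear: every RHS is a terminal or a terminal followed by one nonterminal
Classification: Type 3 (Regular)


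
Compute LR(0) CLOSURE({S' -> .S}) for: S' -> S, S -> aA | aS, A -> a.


Start: S' -> .S
For each item with dot before a nonterminal B, add B -> .γ for every B-production
Closure: [S' -> .S, S -> .aA, S -> .aS]


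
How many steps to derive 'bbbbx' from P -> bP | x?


Derivation: P => bP => bbP => bbbP => bbbbP => bbbbx
Steps: 5


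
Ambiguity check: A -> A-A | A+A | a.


'a-a+a' has two parse trees (no precedence encoded between - and +)
Ambiguous


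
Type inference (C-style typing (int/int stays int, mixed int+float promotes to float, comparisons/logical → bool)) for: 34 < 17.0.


Operand types: int < float
Rule: comparison yields bool
Result type: bool


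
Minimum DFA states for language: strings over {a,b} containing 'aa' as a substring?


KMP-style automaton: 2 progress states + 1 absorbing accept = 3
Minimal DFA: 3 states


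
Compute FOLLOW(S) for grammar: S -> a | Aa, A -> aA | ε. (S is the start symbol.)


$ ∈ FOLLOW(S). For each A -> αBβ: add FIRST(β)\{ε} to FOLLOW(B); if β nullable, add FOLLOW(A).
FOLLOW(S) = {$}


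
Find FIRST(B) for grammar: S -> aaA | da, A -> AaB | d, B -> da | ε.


Per alternative of B: FIRST(da) = {d}; FIRST(ε) = {ε}
FIRST(B) = {d, ε}


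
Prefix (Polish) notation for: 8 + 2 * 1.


'*' binds tighter: tree is (+ 8 (* 2 1))
Prefix: + 8 * 2 1


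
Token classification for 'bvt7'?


Pattern: letter/underscore followed by alphanumerics, not a keyword
Type: IDENTIFIER


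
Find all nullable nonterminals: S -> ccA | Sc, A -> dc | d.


A nonterminal is nullable iff some alternative derives ε (directly, or every symbol in it is nullable)
Nullable: {}


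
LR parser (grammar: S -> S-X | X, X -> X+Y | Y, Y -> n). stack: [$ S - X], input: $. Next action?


handle 'S-X' on top; lookahead ∈ FOLLOW(S) = {-, $}
Action: reduce (S -> S-X)


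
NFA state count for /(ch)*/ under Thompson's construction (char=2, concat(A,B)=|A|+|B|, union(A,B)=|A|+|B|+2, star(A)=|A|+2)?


Syntax tree has 2 char leaf(s), 0 union(s), 1 star(s)
chars contribute 2×2 = 4; each union adds +2; each star adds +2
Total: 4 + 0 + 2 = 6 states


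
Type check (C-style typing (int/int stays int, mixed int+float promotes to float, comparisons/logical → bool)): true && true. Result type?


Operand types: bool && bool
Rule: logical operators take bool operands and yield bool
Result type: bool


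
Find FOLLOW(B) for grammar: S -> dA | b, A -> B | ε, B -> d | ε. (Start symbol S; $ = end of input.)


$ ∈ FOLLOW(S). For each A -> αBβ: add FIRST(β)\{ε} to FOLLOW(B); if β nullable, add FOLLOW(A).
FOLLOW(B) = {$}


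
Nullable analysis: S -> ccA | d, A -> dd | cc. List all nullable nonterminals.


A nonterminal is nullable iff some alternative derives ε (directly, or every symbol in it is nullable)
Nullable: {}


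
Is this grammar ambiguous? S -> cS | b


right-linear, alternatives start with distinct terminals 'c' vs 'b': unique leftmost derivation
Unambiguous


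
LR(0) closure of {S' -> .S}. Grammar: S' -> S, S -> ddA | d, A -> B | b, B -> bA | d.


Start: S' -> .S
For each item with dot before a nonterminal B, add B -> .γ for every B-production
Closure: [S' -> .S, S -> .ddA, S -> .d]


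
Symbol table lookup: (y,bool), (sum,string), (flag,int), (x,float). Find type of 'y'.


Lookup 'y' → type bool


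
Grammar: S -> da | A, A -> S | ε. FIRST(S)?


Per alternative of S: FIRST(da) = {d}; FIRST(A) = {d, ε}
FIRST(S) = {d, ε}


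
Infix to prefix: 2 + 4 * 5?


'*' binds tighter: tree is (+ 2 (* 4 5))
Prefix: + 2 * 4 5


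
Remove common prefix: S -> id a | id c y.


Common prefix: 'id'
Factored: S -> id S', S' -> a | c y


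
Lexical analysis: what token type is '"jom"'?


Pattern: double-quoted sequence
Type: STRING_LITERAL


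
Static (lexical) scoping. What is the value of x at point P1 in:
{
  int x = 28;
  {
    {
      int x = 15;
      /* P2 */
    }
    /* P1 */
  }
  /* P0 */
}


P1's block does not declare x; resolves to the enclosing declaration at depth 0
x = 28


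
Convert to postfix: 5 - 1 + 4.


Left to right (same or higher precedence on left)
Postfix: 5 1 - 4 +


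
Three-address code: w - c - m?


Break into single-operator statements:
t1 = w - c
t2 = t1 - m


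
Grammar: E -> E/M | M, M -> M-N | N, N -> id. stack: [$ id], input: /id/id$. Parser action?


'id' on top is the handle for N -> id
Action: reduce (N -> id)


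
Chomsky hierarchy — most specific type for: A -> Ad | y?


Left-linear: every RHS is a terminal or one nonterminal followed by a terminal
Classification: Type 3 (Regular)


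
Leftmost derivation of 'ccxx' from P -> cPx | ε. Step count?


Derivation: P => cPx => ccPxx => ccxx
Steps: 3


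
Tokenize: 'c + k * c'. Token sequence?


Scan left to right, longest-match per lexeme
Tokens: ID(c), OP(+), ID(k), OP(*), ID(c)


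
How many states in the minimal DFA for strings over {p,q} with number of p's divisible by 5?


Track (count of p) mod 5: states 0..4, accept at 0
Minimal DFA: 5 states


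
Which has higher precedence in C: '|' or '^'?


'^' is bitwise XOR (level 4); '|' is bitwise OR (level 3)
Higher level binds tighter
'^' has higher precedence than '|'


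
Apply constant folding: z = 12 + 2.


12 + 2 = 14 at compile time
Optimized: z = 14


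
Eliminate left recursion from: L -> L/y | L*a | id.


Left-recursive alternatives: L/y, L*a; non-recursive: id
Introduce L': L -> idL', L' -> /yL' | *aL' | ε


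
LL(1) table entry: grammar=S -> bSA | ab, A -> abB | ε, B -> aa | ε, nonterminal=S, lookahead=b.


For [S, b]: 'b' ∈ FIRST(bSA)
Entry: S -> bSA


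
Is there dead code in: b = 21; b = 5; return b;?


first assignment to b is overwritten before any read
Dead: 'b = 21'


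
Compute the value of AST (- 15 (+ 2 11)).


Evaluate inner: (+ 2 11) = 13
Evaluate root: (- 15 13) = 2
Result: 2


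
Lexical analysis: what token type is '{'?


Pattern: delimiter/punctuation
Type: PUNCTUATION


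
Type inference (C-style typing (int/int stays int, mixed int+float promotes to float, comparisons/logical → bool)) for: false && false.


Operand types: bool && bool
Rule: logical operators take bool operands and yield bool
Result type: bool


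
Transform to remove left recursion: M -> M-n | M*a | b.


Left-recursive alternatives: M-n, M*a; non-recursive: b
Introduce M': M -> bM', M' -> -nM' | *aM' | ε


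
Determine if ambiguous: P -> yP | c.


right-linear, alternatives start with distinct terminals 'y' vs 'c': unique leftmost derivation
Unambiguous


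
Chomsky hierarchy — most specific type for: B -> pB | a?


Right-linear: every RHS is a terminal or a terminal followed by one nonterminal
Classification: Type 3 (Regular)


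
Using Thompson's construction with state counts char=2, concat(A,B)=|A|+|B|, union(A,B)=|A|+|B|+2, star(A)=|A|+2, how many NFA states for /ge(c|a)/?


Syntax tree has 4 char leaf(s), 1 union(s), 0 star(s)
chars contribute 4×2 = 8; each union adds +2; each star adds +2
Total: 8 + 2 + 0 = 10 states


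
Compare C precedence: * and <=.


'*' is multiplicative (level 10); '<=' is relational (level 7)
Higher level binds tighter
'*' has higher precedence than '<='


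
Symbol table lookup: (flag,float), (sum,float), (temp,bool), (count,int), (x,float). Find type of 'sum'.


Lookup 'sum' → type float


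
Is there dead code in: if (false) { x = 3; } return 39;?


condition is constant false, so the whole block is unreachable
Dead: 'if (false) { x = 3; }'


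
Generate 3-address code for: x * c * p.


Break into single-operator statements:
t1 = x * c
t2 = t1 * p


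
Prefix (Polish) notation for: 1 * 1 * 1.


left-to-right (same/higher precedence on left): tree is (* (* 1 1) 1)
Prefix: * * 1 1 1


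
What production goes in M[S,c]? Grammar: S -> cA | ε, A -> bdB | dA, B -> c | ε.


For [S, c]: 'c' ∈ FIRST(cA)
Entry: S -> cA


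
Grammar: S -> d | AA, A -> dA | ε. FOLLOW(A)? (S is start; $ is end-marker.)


$ ∈ FOLLOW(S). For each A -> αBβ: add FIRST(β)\{ε} to FOLLOW(B); if β nullable, add FOLLOW(A).
FOLLOW(A) = {$, d}


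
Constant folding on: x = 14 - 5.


14 - 5 = 9 at compile time
Optimized: x = 9


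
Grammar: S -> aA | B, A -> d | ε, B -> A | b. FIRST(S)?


Per alternative of S: FIRST(aA) = {a}; FIRST(B) = {b, d, ε}
FIRST(S) = {a, b, d, ε}


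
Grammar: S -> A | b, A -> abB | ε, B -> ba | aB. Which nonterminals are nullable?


A nonterminal is nullable iff some alternative derives ε (directly, or every symbol in it is nullable)
Nullable: {A, S}


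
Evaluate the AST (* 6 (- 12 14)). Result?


Evaluate inner: (- 12 14) = -2
Evaluate root: (* 6 -2) = -12
Result: -12


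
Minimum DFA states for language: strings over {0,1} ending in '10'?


Track the longest suffix of input matching a prefix of '10': 3 classes (prefixes of length 0..2)
Minimal DFA: 3 states


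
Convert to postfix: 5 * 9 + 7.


Left to right (same or higher precedence on left)
Postfix: 5 9 * 7 +


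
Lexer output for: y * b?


Scan left to right, longest-match per lexeme
Tokens: ID(y), OP(*), ID(b)


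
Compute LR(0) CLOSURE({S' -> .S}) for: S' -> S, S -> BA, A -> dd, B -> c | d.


Start: S' -> .S
For each item with dot before a nonterminal B, add B -> .γ for every B-production
Closure: [S' -> .S, S -> .BA, B -> .c, B -> .d]


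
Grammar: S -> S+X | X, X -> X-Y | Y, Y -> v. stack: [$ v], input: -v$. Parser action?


'v' on top is the handle for Y -> v
Action: reduce (Y -> v)


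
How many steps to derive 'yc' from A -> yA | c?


Derivation: A => yA => yc
Steps: 2


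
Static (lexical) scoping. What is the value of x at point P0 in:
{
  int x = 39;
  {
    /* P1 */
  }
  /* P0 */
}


x declared in the same block as P0
x = 39


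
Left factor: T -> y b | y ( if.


Common prefix: 'y'
Factored: T -> y T', T' -> b | ( if


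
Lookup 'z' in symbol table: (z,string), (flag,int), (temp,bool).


Lookup 'z' → type string


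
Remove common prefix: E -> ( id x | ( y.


Common prefix: '('
Factored: E -> ( E', E' -> id x | y


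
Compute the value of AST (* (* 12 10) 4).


Evaluate inner: (* 12 10) = 120
Evaluate root: (* 120 4) = 480
Result: 480


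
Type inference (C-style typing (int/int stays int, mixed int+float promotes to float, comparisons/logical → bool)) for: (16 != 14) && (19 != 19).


Operand types: bool && bool
Rule: logical operators take bool operands and yield bool
Result type: bool


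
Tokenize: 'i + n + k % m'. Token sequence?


Scan left to right, longest-match per lexeme
Tokens: ID(i), OP(+), ID(n), OP(+), ID(k), OP(%), ID(m)


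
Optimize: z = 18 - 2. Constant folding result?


18 - 2 = 16 at compile time
Optimized: z = 16


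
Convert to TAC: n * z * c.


Break into single-operator statements:
t1 = n * z
t2 = t1 * c


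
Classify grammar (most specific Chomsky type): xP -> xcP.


LHS has context (more than one symbol) and |LHS| ≤ |RHS|
Classification: Type 1 (Context-Sensitive)


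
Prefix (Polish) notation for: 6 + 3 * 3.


'*' binds tighter: tree is (+ 6 (* 3 3))
Prefix: + 6 * 3 3


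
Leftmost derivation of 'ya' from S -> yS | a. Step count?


Derivation: S => yS => ya
Steps: 2


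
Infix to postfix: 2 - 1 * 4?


* has higher precedence, evaluate 1*4 first
Postfix: 2 1 4 * -


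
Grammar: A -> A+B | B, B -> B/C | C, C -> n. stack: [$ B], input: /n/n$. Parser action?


shift '/' to continue B -> B/C
Action: shift


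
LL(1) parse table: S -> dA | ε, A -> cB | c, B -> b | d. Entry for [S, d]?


For [S, d]: 'd' ∈ FIRST(dA)
Entry: S -> dA


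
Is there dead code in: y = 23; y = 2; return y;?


first assignment to y is overwritten before any read
Dead: 'y = 23'


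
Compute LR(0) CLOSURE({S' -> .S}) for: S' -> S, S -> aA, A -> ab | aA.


Start: S' -> .S
For each item with dot before a nonterminal B, add B -> .γ for every B-production
Closure: [S' -> .S, S -> .aA]


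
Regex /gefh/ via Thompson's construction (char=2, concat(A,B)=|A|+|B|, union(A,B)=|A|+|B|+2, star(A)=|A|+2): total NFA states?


Syntax tree has 4 char leaf(s), 0 union(s), 0 star(s)
chars contribute 4×2 = 8; each union adds +2; each star adds +2
Total: 8 + 0 + 0 = 8 states


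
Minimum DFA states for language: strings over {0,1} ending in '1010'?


Track the longest suffix of input matching a prefix of '1010': 5 classes (prefixes of length 0..4)
Minimal DFA: 5 states


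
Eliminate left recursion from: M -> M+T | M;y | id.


Left-recursive alternatives: M+T, M;y; non-recursive: id
Introduce M': M -> idM', M' -> +TM' | ;yM' | ε


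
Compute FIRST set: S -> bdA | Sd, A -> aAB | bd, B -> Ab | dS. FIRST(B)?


Per alternative of B: FIRST(Ab) = {a, b}; FIRST(dS) = {d}
FIRST(B) = {a, b, d}


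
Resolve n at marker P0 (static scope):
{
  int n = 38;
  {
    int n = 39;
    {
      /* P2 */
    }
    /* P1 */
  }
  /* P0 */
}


n declared in the same block as P0
n = 38


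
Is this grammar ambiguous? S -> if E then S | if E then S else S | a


dangling else: 'if E then if E then a else a' parses two ways
Ambiguous


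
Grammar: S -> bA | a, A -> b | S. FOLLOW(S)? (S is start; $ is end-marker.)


$ ∈ FOLLOW(S). For each A -> αBβ: add FIRST(β)\{ε} to FOLLOW(B); if β nullable, add FOLLOW(A).
FOLLOW(S) = {$}


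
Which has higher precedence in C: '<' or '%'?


'%' is multiplicative (level 10); '<' is relational (level 7)
Higher level binds tighter
'%' has higher precedence than '<'


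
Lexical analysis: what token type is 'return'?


Pattern: reserved word
Type: KEYWORD


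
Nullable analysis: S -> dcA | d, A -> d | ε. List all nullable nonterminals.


A nonterminal is nullable iff some alternative derives ε (directly, or every symbol in it is nullable)
Nullable: {A}


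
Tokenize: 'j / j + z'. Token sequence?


Scan left to right, longest-match per lexeme
Tokens: ID(j), OP(/), ID(j), OP(+), ID(z)


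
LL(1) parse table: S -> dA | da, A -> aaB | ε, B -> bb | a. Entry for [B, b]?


For [B, b]: 'b' ∈ FIRST(bb)
Entry: B -> bb


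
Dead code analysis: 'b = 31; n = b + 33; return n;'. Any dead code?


b is read by n's definition; n is returned
No dead code


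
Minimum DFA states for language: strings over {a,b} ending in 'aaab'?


Track the longest suffix of input matching a prefix of 'aaab': 5 classes (prefixes of length 0..4)
Minimal DFA: 5 states


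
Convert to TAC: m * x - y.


Break into single-operator statements:
t1 = m * x
t2 = t1 - y


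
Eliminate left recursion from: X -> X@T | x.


Left-recursive alternatives: X@T; non-recursive: x
Introduce X': X -> xX', X' -> @TX' | ε


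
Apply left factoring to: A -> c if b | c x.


Common prefix: 'c'
Factored: A -> c A', A' -> if b | x


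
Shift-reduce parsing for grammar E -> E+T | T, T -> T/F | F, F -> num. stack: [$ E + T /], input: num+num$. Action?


no handle; shift 'num'
Action: shift


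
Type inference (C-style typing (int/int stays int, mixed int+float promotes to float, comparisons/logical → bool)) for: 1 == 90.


Operand types: int == int
Rule: comparison yields bool
Result type: bool


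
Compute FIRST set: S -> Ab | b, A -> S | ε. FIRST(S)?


Per alternative of S: FIRST(Ab) = {b}; FIRST(b) = {b}
FIRST(S) = {b}


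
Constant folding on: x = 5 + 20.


5 + 20 = 25 at compile time
Optimized: x = 25


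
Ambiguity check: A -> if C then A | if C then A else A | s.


dangling else: 'if C then if C then s else s' parses two ways
Ambiguous


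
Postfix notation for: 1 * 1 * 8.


Left to right (same or higher precedence on left)
Postfix: 1 1 * 8 *


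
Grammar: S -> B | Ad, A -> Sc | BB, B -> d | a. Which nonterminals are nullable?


A nonterminal is nullable iff some alternative derives ε (directly, or every symbol in it is nullable)
Nullable: {}


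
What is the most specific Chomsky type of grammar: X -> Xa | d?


Left-linear: every RHS is a terminal or one nonterminal followed by a terminal
Classification: Type 3 (Regular)


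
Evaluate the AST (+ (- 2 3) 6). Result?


Evaluate inner: (- 2 3) = -1
Evaluate root: (+ -1 6) = 5
Result: 5


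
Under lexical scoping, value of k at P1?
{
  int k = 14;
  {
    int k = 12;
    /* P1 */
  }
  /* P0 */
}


k declared in the same block as P1
k = 12


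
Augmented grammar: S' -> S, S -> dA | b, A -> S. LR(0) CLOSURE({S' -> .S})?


Start: S' -> .S
For each item with dot before a nonterminal B, add B -> .γ for every B-production
Closure: [S' -> .S, S -> .dA, S -> .b]


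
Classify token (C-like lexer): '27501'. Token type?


Pattern: digits only
Type: INTEGER_LITERAL


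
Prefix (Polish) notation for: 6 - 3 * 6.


'*' binds tighter: tree is (- 6 (* 3 6))
Prefix: - 6 * 3 6


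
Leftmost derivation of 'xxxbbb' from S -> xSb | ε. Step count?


Derivation: S => xSb => xxSbb => xxxSbbb => xxxbbb
Steps: 4


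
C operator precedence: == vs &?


'==' is equality (level 6); '&' is bitwise AND (level 5)
Higher level binds tighter
'==' has higher precedence than '&'


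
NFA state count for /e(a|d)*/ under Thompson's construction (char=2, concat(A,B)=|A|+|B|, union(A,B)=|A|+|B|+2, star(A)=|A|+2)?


Syntax tree has 3 char leaf(s), 1 union(s), 1 star(s)
chars contribute 3×2 = 6; each union adds +2; each star adds +2
Total: 6 + 2 + 2 = 10 states


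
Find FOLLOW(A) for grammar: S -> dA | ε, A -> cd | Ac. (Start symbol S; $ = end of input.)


$ ∈ FOLLOW(S). For each A -> αBβ: add FIRST(β)\{ε} to FOLLOW(B); if β nullable, add FOLLOW(A).
FOLLOW(A) = {$, c}


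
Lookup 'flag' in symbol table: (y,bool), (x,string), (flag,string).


Lookup 'flag' → type string


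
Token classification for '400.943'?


Pattern: digits with a decimal point
Type: FLOAT_LITERAL


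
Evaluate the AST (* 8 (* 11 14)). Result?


Evaluate inner: (* 11 14) = 154
Evaluate root: (* 8 154) = 1232
Result: 1232


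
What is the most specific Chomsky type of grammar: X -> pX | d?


Right-linear: every RHS is a terminal or a terminal followed by one nonterminal
Classification: Type 3 (Regular)


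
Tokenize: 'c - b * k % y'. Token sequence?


Scan left to right, longest-match per lexeme
Tokens: ID(c), OP(-), ID(b), OP(*), ID(k), OP(%), ID(y)


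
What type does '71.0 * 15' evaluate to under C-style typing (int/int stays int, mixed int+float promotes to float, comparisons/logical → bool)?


Operand types: float * int
Rule: mixed int/float promotes to float; int/int stays int
Result type: float


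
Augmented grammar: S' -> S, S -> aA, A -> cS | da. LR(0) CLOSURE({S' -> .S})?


Start: S' -> .S
For each item with dot before a nonterminal B, add B -> .γ for every B-production
Closure: [S' -> .S, S -> .aA]


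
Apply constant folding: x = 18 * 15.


18 * 15 = 270 at compile time
Optimized: x = 270


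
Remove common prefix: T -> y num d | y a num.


Common prefix: 'y'
Factored: T -> y T', T' -> num d | a num


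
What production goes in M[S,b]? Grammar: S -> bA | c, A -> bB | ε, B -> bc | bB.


For [S, b]: 'b' ∈ FIRST(bA)
Entry: S -> bA


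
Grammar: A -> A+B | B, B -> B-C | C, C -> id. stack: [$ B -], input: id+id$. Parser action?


no handle; shift 'id'
Action: shift


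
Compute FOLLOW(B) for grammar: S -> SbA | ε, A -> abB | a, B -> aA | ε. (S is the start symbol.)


$ ∈ FOLLOW(S). For each A -> αBβ: add FIRST(β)\{ε} to FOLLOW(B); if β nullable, add FOLLOW(A).
FOLLOW(B) = {$, b}


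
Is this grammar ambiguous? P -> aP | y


right-linear, alternatives start with distinct terminals 'a' vs 'y': unique leftmost derivation
Unambiguous


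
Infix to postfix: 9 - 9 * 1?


* has higher precedence, evaluate 9*1 first
Postfix: 9 9 1 * -


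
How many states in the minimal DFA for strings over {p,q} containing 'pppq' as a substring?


KMP-style automaton: 4 progress states + 1 absorbing accept = 5
Minimal DFA: 5 states


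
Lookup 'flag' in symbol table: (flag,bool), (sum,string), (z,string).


Lookup 'flag' → type bool


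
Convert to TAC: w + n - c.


Break into single-operator statements:
t1 = w + n
t2 = t1 - c


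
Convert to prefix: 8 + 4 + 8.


left-to-right (same/higher precedence on left): tree is (+ (+ 8 4) 8)
Prefix: + + 8 4 8


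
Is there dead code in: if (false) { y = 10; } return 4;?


condition is constant false, so the whole block is unreachable
Dead: 'if (false) { y = 10; }'


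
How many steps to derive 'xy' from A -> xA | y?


Derivation: A => xA => xy
Steps: 2


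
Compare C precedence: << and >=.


'<<' is shift (level 8); '>=' is relational (level 7)
Higher level binds tighter
'<<' has higher precedence than '>='


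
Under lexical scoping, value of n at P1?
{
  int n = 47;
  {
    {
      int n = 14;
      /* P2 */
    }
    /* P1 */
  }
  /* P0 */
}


P1's block does not declare n; resolves to the enclosing declaration at depth 0
n = 47


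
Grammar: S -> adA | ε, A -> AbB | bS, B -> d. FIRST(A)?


Per alternative of A: FIRST(AbB) = {b}; FIRST(bS) = {b}
FIRST(A) = {b}


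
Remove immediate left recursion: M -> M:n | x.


Left-recursive alternatives: M:n; non-recursive: x
Introduce M': M -> xM', M' -> :nM' | ε


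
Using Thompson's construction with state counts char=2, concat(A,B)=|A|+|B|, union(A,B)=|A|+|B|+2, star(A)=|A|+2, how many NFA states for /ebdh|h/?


Syntax tree has 5 char leaf(s), 1 union(s), 0 star(s)
chars contribute 5×2 = 10; each union adds +2; each star adds +2
Total: 10 + 2 + 0 = 12 states


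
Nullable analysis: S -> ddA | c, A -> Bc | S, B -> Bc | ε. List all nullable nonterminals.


A nonterminal is nullable iff some alternative derives ε (directly, or every symbol in it is nullable)
Nullable: {B}


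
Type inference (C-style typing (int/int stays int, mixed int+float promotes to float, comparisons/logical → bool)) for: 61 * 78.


Operand types: int * int
Rule: mixed int/float promotes to float; int/int stays int
Result type: int


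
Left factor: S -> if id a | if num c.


Common prefix: 'if'
Factored: S -> if S', S' -> id a | num c


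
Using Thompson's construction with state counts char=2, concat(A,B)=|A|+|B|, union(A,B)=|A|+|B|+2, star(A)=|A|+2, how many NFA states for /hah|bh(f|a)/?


Syntax tree has 7 char leaf(s), 2 union(s), 0 star(s)
chars contribute 7×2 = 14; each union adds +2; each star adds +2
Total: 14 + 4 + 0 = 18 states


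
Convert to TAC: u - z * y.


Break into single-operator statements:
t1 = z * y
t2 = u - t1


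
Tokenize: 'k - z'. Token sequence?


Scan left to right, longest-match per lexeme
Tokens: ID(k), OP(-), ID(z)


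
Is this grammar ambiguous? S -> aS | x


right-linear, alternatives start with distinct terminals 'a' vs 'x': unique leftmost derivation
Unambiguous


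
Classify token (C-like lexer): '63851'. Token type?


Pattern: digits only
Type: INTEGER_LITERAL


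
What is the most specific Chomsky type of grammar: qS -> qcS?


LHS has context (more than one symbol) and |LHS| ≤ |RHS|
Classification: Type 1 (Context-Sensitive)


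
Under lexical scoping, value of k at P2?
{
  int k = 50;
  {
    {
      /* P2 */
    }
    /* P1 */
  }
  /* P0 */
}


P2's block does not declare k; resolves to the enclosing declaration at depth 0
k = 50


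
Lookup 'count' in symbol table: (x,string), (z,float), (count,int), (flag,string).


Lookup 'count' → type int


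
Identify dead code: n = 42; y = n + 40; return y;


n is read by y's definition; y is returned
No dead code


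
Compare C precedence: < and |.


'<' is relational (level 7); '|' is bitwise OR (level 3)
Higher level binds tighter
'<' has higher precedence than '|'


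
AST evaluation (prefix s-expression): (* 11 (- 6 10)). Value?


Evaluate inner: (- 6 10) = -4
Evaluate root: (* 11 -4) = -44
Result: -44


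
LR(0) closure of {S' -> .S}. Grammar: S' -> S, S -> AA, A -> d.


Start: S' -> .S
For each item with dot before a nonterminal B, add B -> .γ for every B-production
Closure: [S' -> .S, S -> .AA, A -> .d]


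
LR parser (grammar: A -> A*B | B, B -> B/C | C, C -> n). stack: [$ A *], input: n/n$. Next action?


no handle ('A*' is not any RHS); shift 'n'
Action: shift


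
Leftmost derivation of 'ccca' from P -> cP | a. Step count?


Derivation: P => cP => ccP => cccP => ccca
Steps: 4


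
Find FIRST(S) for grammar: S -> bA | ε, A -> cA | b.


Per alternative of S: FIRST(bA) = {b}; FIRST(ε) = {ε}
FIRST(S) = {b, ε}


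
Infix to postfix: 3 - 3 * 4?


* has higher precedence, evaluate 3*4 first
Postfix: 3 3 4 * -


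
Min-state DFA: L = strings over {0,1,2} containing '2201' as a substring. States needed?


KMP-style automaton: 4 progress states + 1 absorbing accept = 5
Minimal DFA: 5 states


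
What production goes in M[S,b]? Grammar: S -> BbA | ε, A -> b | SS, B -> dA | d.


For [S, b]: ε is nullable and 'b' ∈ FOLLOW(S)
Entry: S -> ε


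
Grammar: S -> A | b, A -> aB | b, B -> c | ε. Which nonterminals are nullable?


A nonterminal is nullable iff some alternative derives ε (directly, or every symbol in it is nullable)
Nullable: {B}


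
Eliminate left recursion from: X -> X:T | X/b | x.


Left-recursive alternatives: X:T, X/b; non-recursive: x
Introduce X': X -> xX', X' -> :TX' | /bX' | ε


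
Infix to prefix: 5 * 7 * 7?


left-to-right (same/higher precedence on left): tree is (* (* 5 7) 7)
Prefix: * * 5 7 7


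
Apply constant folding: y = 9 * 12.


9 * 12 = 108 at compile time
Optimized: y = 108


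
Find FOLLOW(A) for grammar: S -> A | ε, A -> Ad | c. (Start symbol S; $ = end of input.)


$ ∈ FOLLOW(S). For each A -> αBβ: add FIRST(β)\{ε} to FOLLOW(B); if β nullable, add FOLLOW(A).
FOLLOW(A) = {$, d}


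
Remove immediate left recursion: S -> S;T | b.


Left-recursive alternatives: S;T; non-recursive: b
Introduce S': S -> bS', S' -> ;TS' | ε


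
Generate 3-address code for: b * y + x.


Break into single-operator statements:
t1 = b * y
t2 = t1 + x


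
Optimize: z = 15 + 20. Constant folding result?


15 + 20 = 35 at compile time
Optimized: z = 35


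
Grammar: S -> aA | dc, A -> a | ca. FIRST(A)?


Per alternative of A: FIRST(a) = {a}; FIRST(ca) = {c}
FIRST(A) = {a, c}


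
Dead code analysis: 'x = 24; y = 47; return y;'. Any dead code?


x is assigned but never read
Dead: 'x = 24'


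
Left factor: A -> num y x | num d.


Common prefix: 'num'
Factored: A -> num A', A' -> y x | d


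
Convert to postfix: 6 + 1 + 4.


Left to right (same or higher precedence on left)
Postfix: 6 1 + 4 +


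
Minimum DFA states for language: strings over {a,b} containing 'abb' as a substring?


KMP-style automaton: 3 progress states + 1 absorbing accept = 4
Minimal DFA: 4 states


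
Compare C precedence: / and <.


'/' is multiplicative (level 10); '<' is relational (level 7)
Higher level binds tighter
'/' has higher precedence than '<'


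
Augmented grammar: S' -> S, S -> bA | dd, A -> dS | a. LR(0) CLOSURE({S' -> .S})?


Start: S' -> .S
For each item with dot before a nonterminal B, add B -> .γ for every B-production
Closure: [S' -> .S, S -> .bA, S -> .dd]


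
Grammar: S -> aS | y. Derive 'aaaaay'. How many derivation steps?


Derivation: S => aS => aaS => aaaS => aaaaS => aaaaaS => aaaaay
Steps: 6


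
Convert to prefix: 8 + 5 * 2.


'*' binds tighter: tree is (+ 8 (* 5 2))
Prefix: + 8 * 5 2


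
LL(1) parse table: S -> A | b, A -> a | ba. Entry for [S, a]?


For [S, a]: 'a' ∈ FIRST(A)
Entry: S -> A


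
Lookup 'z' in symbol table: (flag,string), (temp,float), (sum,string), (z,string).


Lookup 'z' → type string


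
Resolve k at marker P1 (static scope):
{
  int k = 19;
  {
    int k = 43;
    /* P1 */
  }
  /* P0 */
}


k declared in the same block as P1
k = 43


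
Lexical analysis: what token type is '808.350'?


Pattern: digits with a decimal point
Type: FLOAT_LITERAL


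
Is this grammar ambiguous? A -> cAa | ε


balanced c^n…a^n: each string has a unique parse
Unambiguous


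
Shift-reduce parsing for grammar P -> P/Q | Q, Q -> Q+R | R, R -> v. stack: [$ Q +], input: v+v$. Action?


no handle; shift 'v'
Action: shift


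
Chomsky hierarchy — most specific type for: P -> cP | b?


Right-linear: every RHS is a terminal or a terminal followed by one nonterminal
Classification: Type 3 (Regular)


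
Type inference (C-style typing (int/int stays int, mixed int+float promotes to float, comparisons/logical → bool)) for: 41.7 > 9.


Operand types: float > int
Rule: comparison yields bool
Result type: bool


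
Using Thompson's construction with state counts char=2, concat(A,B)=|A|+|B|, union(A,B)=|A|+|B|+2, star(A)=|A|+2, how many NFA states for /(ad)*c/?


Syntax tree has 3 char leaf(s), 0 union(s), 1 star(s)
chars contribute 3×2 = 6; each union adds +2; each star adds +2
Total: 6 + 0 + 2 = 8 states


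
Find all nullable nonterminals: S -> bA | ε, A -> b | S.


A nonterminal is nullable iff some alternative derives ε (directly, or every symbol in it is nullable)
Nullable: {A, S}


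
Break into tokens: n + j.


Scan left to right, longest-match per lexeme
Tokens: ID(n), OP(+), ID(j)


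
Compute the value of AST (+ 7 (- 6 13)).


Evaluate inner: (- 6 13) = -7
Evaluate root: (+ 7 -7) = 0
Result: 0


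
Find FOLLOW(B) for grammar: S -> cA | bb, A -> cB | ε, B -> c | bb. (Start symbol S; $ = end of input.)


$ ∈ FOLLOW(S). For each A -> αBβ: add FIRST(β)\{ε} to FOLLOW(B); if β nullable, add FOLLOW(A).
FOLLOW(B) = {$}


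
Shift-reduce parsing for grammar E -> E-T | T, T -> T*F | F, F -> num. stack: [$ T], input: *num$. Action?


shift '*' to continue T -> T*F
Action: shift


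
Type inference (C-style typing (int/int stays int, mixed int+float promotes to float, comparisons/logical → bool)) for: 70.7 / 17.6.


Operand types: float / float
Rule: mixed int/float promotes to float; int/int stays int
Result type: float


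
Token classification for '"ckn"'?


Pattern: double-quoted sequence
Type: STRING_LITERAL


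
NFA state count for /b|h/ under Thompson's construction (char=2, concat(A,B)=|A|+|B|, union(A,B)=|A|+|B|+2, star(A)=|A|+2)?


Syntax tree has 2 char leaf(s), 1 union(s), 0 star(s)
chars contribute 2×2 = 4; each union adds +2; each star adds +2
Total: 4 + 2 + 0 = 6 states


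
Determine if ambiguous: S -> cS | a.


right-linear, alternatives start with distinct terminals 'c' vs 'a': unique leftmost derivation
Unambiguous


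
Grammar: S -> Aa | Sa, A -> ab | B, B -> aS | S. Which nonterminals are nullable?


A nonterminal is nullable iff some alternative derives ε (directly, or every symbol in it is nullable)
Nullable: {}


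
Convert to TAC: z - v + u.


Break into single-operator statements:
t1 = z - v
t2 = t1 + u


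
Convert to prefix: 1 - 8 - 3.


left-to-right (same/higher precedence on left): tree is (- (- 1 8) 3)
Prefix: - - 1 8 3


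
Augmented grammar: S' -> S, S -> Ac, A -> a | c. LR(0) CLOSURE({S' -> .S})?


Start: S' -> .S
For each item with dot before a nonterminal B, add B -> .γ for every B-production
Closure: [S' -> .S, S -> .Ac, A -> .a, A -> .c]


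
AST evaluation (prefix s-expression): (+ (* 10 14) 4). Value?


Evaluate inner: (* 10 14) = 140
Evaluate root: (+ 140 4) = 144
Result: 144


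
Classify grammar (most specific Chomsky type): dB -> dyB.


LHS has context (more than one symbol) and |LHS| ≤ |RHS|
Classification: Type 1 (Context-Sensitive)


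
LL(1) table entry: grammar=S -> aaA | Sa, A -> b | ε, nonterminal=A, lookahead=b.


For [A, b]: 'b' ∈ FIRST(b)
Entry: A -> b


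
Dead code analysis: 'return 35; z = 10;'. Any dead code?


statement follows a return and is unreachable
Dead: 'z = 10'


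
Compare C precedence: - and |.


'-' is additive (level 9); '|' is bitwise OR (level 3)
Higher level binds tighter
'-' has higher precedence than '|'


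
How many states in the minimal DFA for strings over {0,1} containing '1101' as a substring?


KMP-style automaton: 4 progress states + 1 absorbing accept = 5
Minimal DFA: 5 states


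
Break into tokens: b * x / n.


Scan left to right, longest-match per lexeme
Tokens: ID(b), OP(*), ID(x), OP(/), ID(n)


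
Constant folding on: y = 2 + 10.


2 + 10 = 12 at compile time
Optimized: y = 12


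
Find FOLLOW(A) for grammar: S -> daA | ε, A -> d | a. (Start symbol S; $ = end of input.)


$ ∈ FOLLOW(S). For each A -> αBβ: add FIRST(β)\{ε} to FOLLOW(B); if β nullable, add FOLLOW(A).
FOLLOW(A) = {$}


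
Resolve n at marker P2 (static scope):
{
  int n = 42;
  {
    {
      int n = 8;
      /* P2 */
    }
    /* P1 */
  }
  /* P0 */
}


n declared in the same block as P2
n = 8


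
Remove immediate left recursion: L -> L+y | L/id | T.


Left-recursive alternatives: L+y, L/id; non-recursive: T
Introduce L': L -> TL', L' -> +yL' | /idL' | ε


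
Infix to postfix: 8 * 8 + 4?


Left to right (same or higher precedence on left)
Postfix: 8 8 * 4 +


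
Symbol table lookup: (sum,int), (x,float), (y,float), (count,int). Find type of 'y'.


Lookup 'y' → type float


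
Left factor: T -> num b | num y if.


Common prefix: 'num'
Factored: T -> num T', T' -> b | y if


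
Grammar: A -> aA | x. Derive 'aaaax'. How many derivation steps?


Derivation: A => aA => aaA => aaaA => aaaaA => aaaax
Steps: 5


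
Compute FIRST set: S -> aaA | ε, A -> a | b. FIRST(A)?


Per alternative of A: FIRST(a) = {a}; FIRST(b) = {b}
FIRST(A) = {a, b}


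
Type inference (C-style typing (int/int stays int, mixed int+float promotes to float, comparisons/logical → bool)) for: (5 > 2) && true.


Operand types: bool && bool
Rule: logical operators take bool operands and yield bool
Result type: bool


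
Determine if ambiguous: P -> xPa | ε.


balanced x^n…a^n: each string has a unique parse
Unambiguous


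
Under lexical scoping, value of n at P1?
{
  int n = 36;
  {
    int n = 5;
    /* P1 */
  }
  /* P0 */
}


n declared in the same block as P1
n = 5


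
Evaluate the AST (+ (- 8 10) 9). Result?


Evaluate inner: (- 8 10) = -2
Evaluate root: (+ -2 9) = 7
Result: 7


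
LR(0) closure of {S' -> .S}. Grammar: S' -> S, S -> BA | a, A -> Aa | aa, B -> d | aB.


Start: S' -> .S
For each item with dot before a nonterminal B, add B -> .γ for every B-production
Closure: [S' -> .S, S -> .BA, S -> .a, B -> .d, B -> .aB]


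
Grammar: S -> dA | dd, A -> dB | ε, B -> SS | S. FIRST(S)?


Per alternative of S: FIRST(dA) = {d}; FIRST(dd) = {d}
FIRST(S) = {d}


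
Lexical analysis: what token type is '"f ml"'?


Pattern: double-quoted sequence
Type: STRING_LITERAL


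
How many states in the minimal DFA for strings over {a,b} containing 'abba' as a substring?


KMP-style automaton: 4 progress states + 1 absorbing accept = 5
Minimal DFA: 5 states


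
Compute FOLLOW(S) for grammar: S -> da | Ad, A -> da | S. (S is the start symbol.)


$ ∈ FOLLOW(S). For each A -> αBβ: add FIRST(β)\{ε} to FOLLOW(B); if β nullable, add FOLLOW(A).
FOLLOW(S) = {$, d}


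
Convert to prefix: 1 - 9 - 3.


left-to-right (same/higher precedence on left): tree is (- (- 1 9) 3)
Prefix: - - 1 9 3


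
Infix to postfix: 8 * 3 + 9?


Left to right (same or higher precedence on left)
Postfix: 8 3 * 9 +


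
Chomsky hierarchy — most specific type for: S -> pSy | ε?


Single nonterminal LHS, but p^n y^n is not regular
Classification: Type 2 (Context-Free)


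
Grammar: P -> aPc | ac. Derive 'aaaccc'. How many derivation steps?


Derivation: P => aPc => aaPcc => aaaccc
Steps: 3


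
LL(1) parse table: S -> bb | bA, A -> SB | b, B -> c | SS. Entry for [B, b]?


For [B, b]: 'b' ∈ FIRST(SS)
Entry: B -> SS


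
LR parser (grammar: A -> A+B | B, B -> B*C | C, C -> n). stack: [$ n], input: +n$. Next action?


'n' on top is the handle for C -> n
Action: reduce (C -> n)


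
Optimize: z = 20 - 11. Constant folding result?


20 - 11 = 9 at compile time
Optimized: z = 9


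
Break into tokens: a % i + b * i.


Scan left to right, longest-match per lexeme
Tokens: ID(a), OP(%), ID(i), OP(+), ID(b), OP(*), ID(i)


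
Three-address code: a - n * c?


Break into single-operator statements:
t1 = n * c
t2 = a - t1


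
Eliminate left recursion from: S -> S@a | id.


Left-recursive alternatives: S@a; non-recursive: id
Introduce S': S -> idS', S' -> @aS' | ε


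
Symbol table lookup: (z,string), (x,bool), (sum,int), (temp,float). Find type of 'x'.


Lookup 'x' → type bool


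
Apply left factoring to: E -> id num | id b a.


Common prefix: 'id'
Factored: E -> id E', E' -> num | b a


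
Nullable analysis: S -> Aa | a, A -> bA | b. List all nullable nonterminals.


A nonterminal is nullable iff some alternative derives ε (directly, or every symbol in it is nullable)
Nullable: {}


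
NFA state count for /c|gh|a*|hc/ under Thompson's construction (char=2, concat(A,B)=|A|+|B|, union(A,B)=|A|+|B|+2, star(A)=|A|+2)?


Syntax tree has 6 char leaf(s), 3 union(s), 1 star(s)
chars contribute 6×2 = 12; each union adds +2; each star adds +2
Total: 12 + 6 + 2 = 20 states


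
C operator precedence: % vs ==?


'%' is multiplicative (level 10); '==' is equality (level 6)
Higher level binds tighter
'%' has higher precedence than '=='


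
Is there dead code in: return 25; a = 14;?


statement follows a return and is unreachable
Dead: 'a = 14'


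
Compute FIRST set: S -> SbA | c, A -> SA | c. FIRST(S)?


Per alternative of S: FIRST(SbA) = {c}; FIRST(c) = {c}
FIRST(S) = {c}


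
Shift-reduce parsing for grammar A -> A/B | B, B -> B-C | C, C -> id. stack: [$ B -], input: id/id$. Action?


no handle; shift 'id'
Action: shift


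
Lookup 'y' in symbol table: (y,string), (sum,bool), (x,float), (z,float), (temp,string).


Lookup 'y' → type string


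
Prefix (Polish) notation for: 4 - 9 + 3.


left-to-right (same/higher precedence on left): tree is (+ (- 4 9) 3)
Prefix: + - 4 9 3
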